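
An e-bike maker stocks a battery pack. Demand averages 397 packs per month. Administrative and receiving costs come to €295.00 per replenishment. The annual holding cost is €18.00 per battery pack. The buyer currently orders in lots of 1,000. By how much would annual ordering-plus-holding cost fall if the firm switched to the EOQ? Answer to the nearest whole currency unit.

Annual demand D = 397 × 12 = 4,764.
EOQ = √(2DS/H) = √(2 × 4,764 × 295 / 18) ≈ 395.16.
Cost at Q* = (D/Q*)S + (Q*/2)H = √(2DSH) ≈ €7,112.92.
Cost at Q = 1,000: (4,764/1,000)×295 + (1,000/2)×18 = €1,405.38 + €9,000.00 = €10,405.38.
Excess = €10,405.38 − €7,112.92 = €3,292.46.

Extra cost ≈ €3,292 per year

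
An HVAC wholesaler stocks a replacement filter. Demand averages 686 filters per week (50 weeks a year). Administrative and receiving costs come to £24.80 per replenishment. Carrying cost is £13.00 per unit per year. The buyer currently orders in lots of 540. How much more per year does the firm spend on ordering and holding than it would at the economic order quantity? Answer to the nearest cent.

Extra cost ≈ £382.43 per year

Annual demand D = 686 × 50 = 34,300.
EOQ = √(2DS/H) = √(2 × 34,300 × 24.8 / 13) ≈ 361.76.
Cost at Q* = (D/Q*)S + (Q*/2)H = √(2DSH) ≈ £4,702.83.
Cost at Q = 540: (34,300/540)×24.8 + (540/2)×13 = £1,575.26 + £3,510.00 = £5,085.26.
Excess = £5,085.26 − £4,702.83 = £382.43.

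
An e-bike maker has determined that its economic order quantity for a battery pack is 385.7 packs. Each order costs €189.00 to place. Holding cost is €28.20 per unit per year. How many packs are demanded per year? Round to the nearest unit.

Squaring Q* = √(2DS/H) gives Q*² = 2DS/H.
From Q* = √(2DS/H): D = Q*²H / (2S) = 385.7² × 28.2 / (2 × 189) = 11098.303.

D ≈ 11,098 packs per year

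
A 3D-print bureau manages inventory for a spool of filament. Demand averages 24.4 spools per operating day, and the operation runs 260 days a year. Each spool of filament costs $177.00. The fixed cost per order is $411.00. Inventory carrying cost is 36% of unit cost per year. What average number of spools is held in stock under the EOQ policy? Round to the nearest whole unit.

Annual demand D = 24.4 × 260 = 6,344.
Holding cost H = 0.36 × $177.00 = $63.7200 per unit per year.
EOQ = √(2DS/H) = √(2 × 6,344 × 411 / 63.72) ≈ 286.07.
Average inventory = Q*/2 ≈ 286.07 / 2 = 143.037.

Average inventory ≈ 143 spools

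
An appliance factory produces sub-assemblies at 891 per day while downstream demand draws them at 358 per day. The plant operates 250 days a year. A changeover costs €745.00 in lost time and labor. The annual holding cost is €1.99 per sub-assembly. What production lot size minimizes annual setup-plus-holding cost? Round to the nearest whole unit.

Annual demand D = 358 × 250 = 89,500.
Production build-up factor (1 − d/p) = 1 − 358/891 = 0.5982.
Q* = √(2DS / (H(1 − d/p))) = √(2 × 89,500 × 745 / (1.99 × 0.5982)).
= √(133,355,000 / 1.1904) ≈ 10584.086.

Q* ≈ 10,584 sub-assemblies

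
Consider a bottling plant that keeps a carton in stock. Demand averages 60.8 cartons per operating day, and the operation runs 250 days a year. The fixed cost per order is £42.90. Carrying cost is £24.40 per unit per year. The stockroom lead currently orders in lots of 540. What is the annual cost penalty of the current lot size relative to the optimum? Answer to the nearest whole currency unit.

Extra cost ≈ £2,155 per year

Annual demand D = 60.8 × 250 = 15,200.
EOQ = √(2DS/H) = √(2 × 15,200 × 42.9 / 24.4) ≈ 231.19.
Cost at Q* = (D/Q*)S + (Q*/2)H = √(2DSH) ≈ £5,641.06.
Cost at Q = 540: (15,200/540)×42.9 + (540/2)×24.4 = £1,207.56 + £6,588.00 = £7,795.56.
Excess = £7,795.56 − £5,641.06 = £2,154.50.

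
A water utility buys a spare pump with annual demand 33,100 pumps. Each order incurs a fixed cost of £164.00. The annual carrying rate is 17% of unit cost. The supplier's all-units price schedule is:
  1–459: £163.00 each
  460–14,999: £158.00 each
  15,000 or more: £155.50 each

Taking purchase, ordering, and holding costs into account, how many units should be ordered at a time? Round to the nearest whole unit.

Holding cost per unit per year at price C is H = 0.17·C.
Evaluate total cost at each tier's feasible EOQ or, if the EOQ is below the tier, at the tier's minimum quantity.
Tier 1 (£163.00): EOQ = 625.9 exceeds tier's upper bound 459, so this tier is dominated.
EOQ at £158.00 = 635.8 (feasible in tier 2): TC = 33,100×£158.00 + (33,100/635.8)×164 + (635.8/2)×0.17×£158.00 = £5,246,876.70.
EOQ at £155.50 = 640.9 < 15000, so use break Q=15000: TC = 33,100×£155.50 + (33,100/15000.0)×164 + (15000.0/2)×0.17×£155.50 = £5,345,674.39.
Lowest total cost is £5,246,876.70 at Q = 635.8.

Q* ≈ 636 pumps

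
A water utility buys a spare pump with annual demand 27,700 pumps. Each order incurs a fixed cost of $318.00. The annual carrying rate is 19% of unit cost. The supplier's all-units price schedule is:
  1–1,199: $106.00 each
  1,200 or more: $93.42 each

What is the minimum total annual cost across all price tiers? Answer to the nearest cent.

Holding cost per unit per year at price C is H = 0.19·C.
Evaluate total cost at each tier's feasible EOQ or, if the EOQ is below the tier, at the tier's minimum quantity.
EOQ at $106.00 = 935.3 (feasible in tier 1): TC = 27,700×$106.00 + (27,700/935.3)×318 + (935.3/2)×0.19×$106.00 = $2,955,036.41.
EOQ at $93.42 = 996.3 < 1200, so use break Q=1200: TC = 27,700×$93.42 + (27,700/1200.0)×318 + (1200.0/2)×0.19×$93.42 = $2,605,724.38.
Lowest total cost among the candidates is at Q = 1200.0.

TC* ≈ $2,605,724.38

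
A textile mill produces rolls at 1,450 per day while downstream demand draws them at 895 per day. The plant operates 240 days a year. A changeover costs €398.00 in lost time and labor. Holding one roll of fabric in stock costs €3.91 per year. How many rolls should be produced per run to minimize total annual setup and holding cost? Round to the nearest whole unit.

Annual demand D = 895 × 240 = 214,800.
Production build-up factor (1 − d/p) = 1 − 895/1,450 = 0.3828.
Q* = √(2DS / (H(1 − d/p))) = √(2 × 214,800 × 398 / (3.91 × 0.3828)).
= √(170,980,800 / 1.4966) ≈ 10688.649.

Q* ≈ 10,689 rolls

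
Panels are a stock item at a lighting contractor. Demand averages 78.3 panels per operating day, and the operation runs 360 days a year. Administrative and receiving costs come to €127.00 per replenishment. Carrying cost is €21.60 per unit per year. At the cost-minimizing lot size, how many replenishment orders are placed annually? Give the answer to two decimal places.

Annual demand D = 78.3 × 360 = 28,188.
The optimal lot size = √(2DS/H) = √(2 × 28,188 × 127 / 21.6) ≈ 575.73.
Orders per year = D / Q* = 28,188 / 575.73 ≈ 48.960.

N ≈ 48.96 orders per year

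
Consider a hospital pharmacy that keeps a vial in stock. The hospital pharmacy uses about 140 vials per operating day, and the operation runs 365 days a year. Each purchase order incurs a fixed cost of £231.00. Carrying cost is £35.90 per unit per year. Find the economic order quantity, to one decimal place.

Annual demand D = 140 × 365 = 51,100.
EOQ = √(2DS / H) = √(2 × 51,100 × 231 / 35.9).
= √(23,608,200 / 35.9) = √657,610.0279 ≈ 810.932.

Q* ≈ 810.9 vials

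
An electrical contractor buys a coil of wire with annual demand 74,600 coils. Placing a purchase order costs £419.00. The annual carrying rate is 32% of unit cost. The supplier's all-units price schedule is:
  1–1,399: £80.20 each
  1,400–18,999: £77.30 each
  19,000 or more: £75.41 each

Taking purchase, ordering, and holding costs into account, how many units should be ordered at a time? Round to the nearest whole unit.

Q* ≈ 1,590 coils

Holding cost per unit per year at price C is H = 0.32·C.
Evaluate total cost at each tier's feasible EOQ or, if the EOQ is below the tier, at the tier's minimum quantity.
Tier 1 (£80.20): EOQ = 1560.7 exceeds tier's upper bound 1399, so this tier is dominated.
EOQ at £77.30 = 1589.7 (feasible in tier 2): TC = 74,600×£77.30 + (74,600/1589.7)×419 + (1589.7/2)×0.32×£77.30 = £5,805,903.86.
EOQ at £75.41 = 1609.5 < 19000, so use break Q=19000: TC = 74,600×£75.41 + (74,600/19000.0)×419 + (19000.0/2)×0.32×£75.41 = £5,856,477.53.
Lowest total cost is £5,805,903.86 at Q = 1589.7.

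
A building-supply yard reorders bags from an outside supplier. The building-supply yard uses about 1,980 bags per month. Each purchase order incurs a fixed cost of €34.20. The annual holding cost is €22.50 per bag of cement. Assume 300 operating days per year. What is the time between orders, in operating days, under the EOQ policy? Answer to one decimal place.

Annual demand D = 1,980 × 12 = 23,760.
EOQ = √(2DS/H) = √(2 × 23,760 × 34.2 / 22.5) ≈ 268.76.
Cycle time = Q*/D × 300 = 268.76 / 23,760 × 300 ≈ 3.393 days.

T ≈ 3.4 days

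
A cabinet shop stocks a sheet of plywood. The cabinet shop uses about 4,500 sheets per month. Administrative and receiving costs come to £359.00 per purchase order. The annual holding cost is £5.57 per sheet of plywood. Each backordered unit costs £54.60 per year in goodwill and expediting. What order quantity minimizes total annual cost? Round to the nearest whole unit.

Q* ≈ 2,770 sheets

Annual demand D = 4,500 × 12 = 54,000.
With planned backorders, Q* = √(2DS/H) · √((H+B)/B).
√(2DS/H) = √(2 × 54,000 × 359 / 5.57) = 2638.345.
√((H+B)/B) = √((5.57+54.6)/54.6) = 1.0498.
Q* ≈ 2769.652.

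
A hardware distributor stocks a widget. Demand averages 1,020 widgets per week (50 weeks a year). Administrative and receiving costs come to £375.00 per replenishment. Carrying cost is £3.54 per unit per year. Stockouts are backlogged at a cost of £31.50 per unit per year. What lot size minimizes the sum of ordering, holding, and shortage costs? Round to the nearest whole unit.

Annual demand D = 1,020 × 50 = 51,000.
With planned backorders, Q* = √(2DS/H) · √((H+B)/B).
√(2DS/H) = √(2 × 51,000 × 375 / 3.54) = 3287.109.
√((H+B)/B) = √((3.54+31.5)/31.5) = 1.0547.
Q* ≈ 3466.896.

Q* ≈ 3,467 widgets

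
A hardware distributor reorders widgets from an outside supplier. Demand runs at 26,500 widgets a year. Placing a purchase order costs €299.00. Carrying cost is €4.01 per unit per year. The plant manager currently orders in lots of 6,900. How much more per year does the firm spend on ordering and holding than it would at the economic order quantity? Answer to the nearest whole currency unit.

Extra cost ≈ €7,011 per year

EOQ = √(2DS/H) = √(2 × 26,500 × 299 / 4.01) ≈ 1987.93.
Cost at Q* = (D/Q*)S + (Q*/2)H = √(2DSH) ≈ €7,971.60.
Cost at Q = 6,900: (26,500/6,900)×299 + (6,900/2)×4.01 = €1,148.33 + €13,834.50 = €14,982.83.
Excess = €14,982.83 − €7,971.60 = €7,011.23.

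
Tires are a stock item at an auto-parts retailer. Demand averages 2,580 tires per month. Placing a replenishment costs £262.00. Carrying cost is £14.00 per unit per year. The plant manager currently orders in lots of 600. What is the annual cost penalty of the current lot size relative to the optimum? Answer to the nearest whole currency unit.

Extra cost ≈ £2,649 per year

Annual demand D = 2,580 × 12 = 30,960.
EOQ = √(2DS/H) = √(2 × 30,960 × 262 / 14) ≈ 1076.47.
Cost at Q* = (D/Q*)S + (Q*/2)H = √(2DSH) ≈ £15,070.59.
Cost at Q = 600: (30,960/600)×262 + (600/2)×14 = £13,519.20 + £4,200.00 = £17,719.20.
Excess = £17,719.20 − £15,070.59 = £2,648.61.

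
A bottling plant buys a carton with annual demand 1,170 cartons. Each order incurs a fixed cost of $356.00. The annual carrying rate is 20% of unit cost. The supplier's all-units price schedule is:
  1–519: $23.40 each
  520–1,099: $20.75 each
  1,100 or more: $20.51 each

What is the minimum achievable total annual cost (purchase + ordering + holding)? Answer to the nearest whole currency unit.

TC* ≈ $26,158

Holding cost per unit per year at price C is H = 0.20·C.
Evaluate total cost at each tier's feasible EOQ or, if the EOQ is below the tier, at the tier's minimum quantity.
EOQ at $23.40 = 421.9 (feasible in tier 1): TC = 1,170×$23.40 + (1,170/421.9)×356 + (421.9/2)×0.20×$23.40 = $29,352.49.
EOQ at $20.75 = 448.0 < 520, so use break Q=520: TC = 1,170×$20.75 + (1,170/520.0)×356 + (520.0/2)×0.20×$20.75 = $26,157.50.
EOQ at $20.51 = 450.6 < 1100, so use break Q=1100: TC = 1,170×$20.51 + (1,170/1100.0)×356 + (1100.0/2)×0.20×$20.51 = $26,631.45.
Lowest total cost among the candidates is at Q = 520.0.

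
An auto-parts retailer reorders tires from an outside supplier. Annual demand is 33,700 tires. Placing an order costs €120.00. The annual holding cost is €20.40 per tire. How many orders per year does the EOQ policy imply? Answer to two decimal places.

N ≈ 53.52 orders per year

Q* = √(2DS/H) = √(2 × 33,700 × 120 / 20.4) ≈ 629.66.
Orders per year = D / Q* = 33,700 / 629.66 ≈ 53.521.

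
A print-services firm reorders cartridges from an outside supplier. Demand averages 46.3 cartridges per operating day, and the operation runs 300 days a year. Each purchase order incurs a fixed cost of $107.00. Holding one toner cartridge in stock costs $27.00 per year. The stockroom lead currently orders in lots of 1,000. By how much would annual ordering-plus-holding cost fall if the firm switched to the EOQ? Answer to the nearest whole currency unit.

Annual demand D = 46.3 × 300 = 13,890.
EOQ = √(2DS/H) = √(2 × 13,890 × 107 / 27) ≈ 331.80.
Cost at Q* = (D/Q*)S + (Q*/2)H = √(2DSH) ≈ $8,958.59.
Cost at Q = 1,000: (13,890/1,000)×107 + (1,000/2)×27 = $1,486.23 + $13,500.00 = $14,986.23.
Excess = $14,986.23 − $8,958.59 = $6,027.64.

Extra cost ≈ $6,028 per year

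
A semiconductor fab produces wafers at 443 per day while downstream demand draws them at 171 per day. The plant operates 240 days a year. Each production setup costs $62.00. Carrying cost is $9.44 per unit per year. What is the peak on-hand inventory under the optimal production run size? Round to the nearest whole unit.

Annual demand D = 171 × 240 = 41,040.
Production build-up factor (1 − d/p) = 1 − 171/443 = 0.6140.
Q* = √(2DS / (H(1 − d/p))) = √(2 × 41,040 × 62 / (9.44 × 0.6140)).
= √(5,088,960 / 5.7961) ≈ 937.014.
Maximum inventory = Q*(1 − d/p) = 937.014 × 0.6140 ≈ 575.322.

I_max ≈ 575 wafers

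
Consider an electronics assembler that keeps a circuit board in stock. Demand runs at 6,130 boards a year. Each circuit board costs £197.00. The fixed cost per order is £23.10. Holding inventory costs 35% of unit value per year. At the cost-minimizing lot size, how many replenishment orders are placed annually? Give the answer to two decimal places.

Holding cost H = 0.35 × £197.00 = £68.9500 per unit per year.
EOQ = √(2DS/H) = √(2 × 6,130 × 23.1 / 68.95) ≈ 64.09.
Orders per year = D / Q* = 6,130 / 64.09 ≈ 95.648.

N ≈ 95.65 orders per year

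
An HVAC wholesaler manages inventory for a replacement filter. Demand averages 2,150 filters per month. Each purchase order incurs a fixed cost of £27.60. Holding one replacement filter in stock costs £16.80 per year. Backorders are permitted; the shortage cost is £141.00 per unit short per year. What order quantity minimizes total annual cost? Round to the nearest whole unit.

Q* ≈ 308 filters

Annual demand D = 2,150 × 12 = 25,800.
With planned backorders, Q* = √(2DS/H) · √((H+B)/B).
√(2DS/H) = √(2 × 25,800 × 27.6 / 16.8) = 291.155.
√((H+B)/B) = √((16.8+141)/141) = 1.0579.
Q* ≈ 308.013.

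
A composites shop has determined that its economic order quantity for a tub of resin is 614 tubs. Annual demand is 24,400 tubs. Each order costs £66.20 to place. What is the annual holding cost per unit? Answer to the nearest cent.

H ≈ £8.57

The basic EOQ model gives Q* = √(2DS/H); rearrange for the unknown.
From Q* = √(2DS/H): H = 2DS / Q*² = 2 × 24,400 × 66.2 / 614² = 8.5692.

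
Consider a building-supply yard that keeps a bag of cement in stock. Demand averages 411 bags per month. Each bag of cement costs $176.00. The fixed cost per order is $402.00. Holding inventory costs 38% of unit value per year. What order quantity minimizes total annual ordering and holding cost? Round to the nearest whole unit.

Q* ≈ 243 bags

Annual demand D = 411 × 12 = 4,932.
Holding cost H = 0.38 × $176.00 = $66.8800 per unit per year.
EOQ = √(2DS / H) = √(2 × 4,932 × 402 / 66.88).
= √(3,965,328 / 66.88) = √59,290.1914 ≈ 243.496.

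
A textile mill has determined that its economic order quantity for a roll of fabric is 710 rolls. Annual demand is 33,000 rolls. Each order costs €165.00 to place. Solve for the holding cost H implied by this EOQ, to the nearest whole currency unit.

The basic EOQ model gives Q* = √(2DS/H); rearrange for the unknown.
From Q* = √(2DS/H): H = 2DS / Q*² = 2 × 33,000 × 165 / 710² = 21.6029.

H ≈ €22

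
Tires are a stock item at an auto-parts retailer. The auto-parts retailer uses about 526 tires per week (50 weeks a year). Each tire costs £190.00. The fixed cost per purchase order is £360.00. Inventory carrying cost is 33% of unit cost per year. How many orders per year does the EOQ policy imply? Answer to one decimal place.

N ≈ 47.9 orders per year

Annual demand D = 526 × 50 = 26,300.
Holding cost H = 0.33 × £190.00 = £62.7000 per unit per year.
Q* = √(2DS/H) = √(2 × 26,300 × 360 / 62.7) ≈ 549.55.
Orders per year = D / Q* = 26,300 / 549.55 ≈ 47.857.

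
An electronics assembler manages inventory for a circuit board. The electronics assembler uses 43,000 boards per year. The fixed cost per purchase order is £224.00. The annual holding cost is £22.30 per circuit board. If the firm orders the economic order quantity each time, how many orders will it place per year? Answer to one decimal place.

The optimal lot size = √(2DS/H) = √(2 × 43,000 × 224 / 22.3) ≈ 929.44.
Orders per year = D / Q* = 43,000 / 929.44 ≈ 46.264.

N ≈ 46.3 orders per year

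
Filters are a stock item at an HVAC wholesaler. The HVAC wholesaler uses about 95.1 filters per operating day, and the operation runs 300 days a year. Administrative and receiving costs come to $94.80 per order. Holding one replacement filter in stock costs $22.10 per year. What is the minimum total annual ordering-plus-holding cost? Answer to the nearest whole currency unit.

Annual demand D = 95.1 × 300 = 28,530.
Q* = √(2DS/H) = √(2 × 28,530 × 94.8 / 22.1) ≈ 494.74.
At the optimum the two cost components are equal, so total cost = 2·(Q*/2)H = Q*·H.
Minimum total = √(2DSH) = √(2 × 28,530 × 94.8 × 22.1) ≈ 10933.676.

TC* ≈ $10,934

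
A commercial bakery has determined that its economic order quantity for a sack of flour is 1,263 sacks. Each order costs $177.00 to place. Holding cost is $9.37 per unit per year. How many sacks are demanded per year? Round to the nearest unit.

D ≈ 42,222 sacks per year

Invert the EOQ relation Q*² = 2DS/H.
From Q* = √(2DS/H): D = Q*²H / (2S) = 1,263² × 9.37 / (2 × 177) = 42222.411.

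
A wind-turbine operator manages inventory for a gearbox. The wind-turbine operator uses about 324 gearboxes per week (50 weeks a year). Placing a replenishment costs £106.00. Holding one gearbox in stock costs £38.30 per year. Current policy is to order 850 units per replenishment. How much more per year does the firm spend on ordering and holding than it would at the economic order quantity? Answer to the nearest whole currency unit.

Extra cost ≈ £6,829 per year

Annual demand D = 324 × 50 = 16,200.
EOQ = √(2DS/H) = √(2 × 16,200 × 106 / 38.3) ≈ 299.45.
Cost at Q* = (D/Q*)S + (Q*/2)H = √(2DSH) ≈ £11,468.98.
Cost at Q = 850: (16,200/850)×106 + (850/2)×38.3 = £2,020.24 + £16,277.50 = £18,297.74.
Excess = £18,297.74 − £11,468.98 = £6,828.75.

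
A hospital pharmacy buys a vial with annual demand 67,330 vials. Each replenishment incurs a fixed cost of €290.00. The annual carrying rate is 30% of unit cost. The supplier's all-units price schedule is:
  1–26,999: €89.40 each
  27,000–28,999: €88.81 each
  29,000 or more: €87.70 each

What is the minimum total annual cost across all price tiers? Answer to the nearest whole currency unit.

TC* ≈ €6,051,665

Holding cost per unit per year at price C is H = 0.30·C.
Evaluate total cost at each tier's feasible EOQ or, if the EOQ is below the tier, at the tier's minimum quantity.
EOQ at €89.40 = 1206.7 (feasible in tier 1): TC = 67,330×€89.40 + (67,330/1206.7)×290 + (1206.7/2)×0.30×€89.40 = €6,051,664.92.
EOQ at €88.81 = 1210.7 < 27000, so use break Q=27000: TC = 67,330×€88.81 + (67,330/27000.0)×290 + (27000.0/2)×0.30×€88.81 = €6,339,980.97.
EOQ at €87.70 = 1218.3 < 29000, so use break Q=29000: TC = 67,330×€87.70 + (67,330/29000.0)×290 + (29000.0/2)×0.30×€87.70 = €6,287,009.30.
Lowest total cost among the candidates is at Q = 1206.7.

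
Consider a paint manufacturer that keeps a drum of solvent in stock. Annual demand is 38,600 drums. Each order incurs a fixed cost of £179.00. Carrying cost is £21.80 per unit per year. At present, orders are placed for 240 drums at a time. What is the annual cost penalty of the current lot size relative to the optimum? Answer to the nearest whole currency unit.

EOQ = √(2DS/H) = √(2 × 38,600 × 179 / 21.8) ≈ 796.17.
Cost at Q* = (D/Q*)S + (Q*/2)H = √(2DSH) ≈ £17,356.55.
Cost at Q = 240: (38,600/240)×179 + (240/2)×21.8 = £28,789.17 + £2,616.00 = £31,405.17.
Excess = £31,405.17 − £17,356.55 = £14,048.62.

Extra cost ≈ £14,049 per year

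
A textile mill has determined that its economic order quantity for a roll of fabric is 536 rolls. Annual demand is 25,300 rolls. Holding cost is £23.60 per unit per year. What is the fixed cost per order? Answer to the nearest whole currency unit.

Squaring Q* = √(2DS/H) gives Q*² = 2DS/H.
From Q* = √(2DS/H): S = Q*²H / (2D) = 536² × 23.6 / (2 × 25,300) = 133.9958.

S ≈ £134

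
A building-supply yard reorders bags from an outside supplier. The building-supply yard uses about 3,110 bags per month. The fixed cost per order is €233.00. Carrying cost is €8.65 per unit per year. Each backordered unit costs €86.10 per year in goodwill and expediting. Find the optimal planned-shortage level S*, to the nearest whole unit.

Annual demand D = 3,110 × 12 = 37,320.
With planned backorders, Q* = √(2DS/H) · √((H+B)/B).
√(2DS/H) = √(2 × 37,320 × 233 / 8.65) = 1417.933.
√((H+B)/B) = √((8.65+86.1)/86.1) = 1.0490.
Q* ≈ 1487.455.
S* = Q* · H/(H+B) = 1487.455 × 8.65/94.75 ≈ 135.794.

S* ≈ 136 bags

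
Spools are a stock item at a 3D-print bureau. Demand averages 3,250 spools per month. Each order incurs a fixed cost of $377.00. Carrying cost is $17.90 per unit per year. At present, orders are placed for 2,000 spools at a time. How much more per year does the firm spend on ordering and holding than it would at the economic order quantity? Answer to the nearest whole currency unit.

Annual demand D = 3,250 × 12 = 39,000.
EOQ = √(2DS/H) = √(2 × 39,000 × 377 / 17.9) ≈ 1281.71.
Cost at Q* = (D/Q*)S + (Q*/2)H = √(2DSH) ≈ $22,942.70.
Cost at Q = 2,000: (39,000/2,000)×377 + (2,000/2)×17.9 = $7,351.50 + $17,900.00 = $25,251.50.
Excess = $25,251.50 − $22,942.70 = $2,308.80.

Extra cost ≈ $2,309 per year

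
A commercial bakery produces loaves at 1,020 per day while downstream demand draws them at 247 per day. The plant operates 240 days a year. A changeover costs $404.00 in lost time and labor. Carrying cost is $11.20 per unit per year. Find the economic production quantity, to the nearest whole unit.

Annual demand D = 247 × 240 = 59,280.
Production build-up factor (1 − d/p) = 1 − 247/1,020 = 0.7578.
Q* = √(2DS / (H(1 − d/p))) = √(2 × 59,280 × 404 / (11.2 × 0.7578)).
= √(47,898,240 / 8.4878) ≈ 2375.533.

Q* ≈ 2,376 loaves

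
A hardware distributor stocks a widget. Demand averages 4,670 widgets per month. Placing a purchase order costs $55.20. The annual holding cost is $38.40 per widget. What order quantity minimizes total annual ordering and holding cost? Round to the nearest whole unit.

Annual demand D = 4,670 × 12 = 56,040.
EOQ = √(2DS / H) = √(2 × 56,040 × 55.2 / 38.4).
= √(6,186,816 / 38.4) = √161,115 ≈ 401.391.

Q* ≈ 401 widgets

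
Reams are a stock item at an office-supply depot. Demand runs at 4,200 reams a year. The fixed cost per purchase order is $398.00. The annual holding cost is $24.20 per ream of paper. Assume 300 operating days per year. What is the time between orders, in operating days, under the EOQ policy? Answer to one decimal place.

The optimal lot size = √(2DS/H) = √(2 × 4,200 × 398 / 24.2) ≈ 371.68.
Cycle time = Q*/D × 300 = 371.68 / 4,200 × 300 ≈ 26.549 days.

T ≈ 26.5 days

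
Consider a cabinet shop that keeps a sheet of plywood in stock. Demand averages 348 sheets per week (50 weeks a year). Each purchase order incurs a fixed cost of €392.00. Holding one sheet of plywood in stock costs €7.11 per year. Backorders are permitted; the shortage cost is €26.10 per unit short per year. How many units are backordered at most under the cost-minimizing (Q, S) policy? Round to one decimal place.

S* ≈ 334.5 sheets

Annual demand D = 348 × 50 = 17,400.
With planned backorders, Q* = √(2DS/H) · √((H+B)/B).
√(2DS/H) = √(2 × 17,400 × 392 / 7.11) = 1385.153.
√((H+B)/B) = √((7.11+26.1)/26.1) = 1.1280.
Q* ≈ 1562.471.
S* = Q* · H/(H+B) = 1562.471 × 7.11/33.21 ≈ 334.513.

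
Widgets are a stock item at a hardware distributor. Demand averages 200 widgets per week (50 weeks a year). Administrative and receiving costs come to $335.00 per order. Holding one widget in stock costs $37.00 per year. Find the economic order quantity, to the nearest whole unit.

Q* ≈ 426 widgets

Annual demand D = 200 × 50 = 10,000.
EOQ = √(2DS / H) = √(2 × 10,000 × 335 / 37).
= √(6,700,000 / 37) = √181,081.0811 ≈ 425.536.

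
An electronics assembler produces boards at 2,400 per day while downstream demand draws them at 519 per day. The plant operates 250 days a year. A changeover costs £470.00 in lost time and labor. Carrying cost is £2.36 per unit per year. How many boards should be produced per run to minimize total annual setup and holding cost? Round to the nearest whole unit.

Q* ≈ 8,120 boards

Annual demand D = 519 × 250 = 129,750.
Production build-up factor (1 − d/p) = 1 − 519/2,400 = 0.7837.
Q* = √(2DS / (H(1 − d/p))) = √(2 × 129,750 × 470 / (2.36 × 0.7837)).
= √(121,965,000 / 1.8496) ≈ 8120.314.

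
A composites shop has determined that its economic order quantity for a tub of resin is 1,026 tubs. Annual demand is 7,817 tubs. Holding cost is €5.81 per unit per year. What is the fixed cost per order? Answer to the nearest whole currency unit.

Squaring Q* = √(2DS/H) gives Q*² = 2DS/H.
From Q* = √(2DS/H): S = Q*²H / (2D) = 1,026² × 5.81 / (2 × 7,817) = 391.2017.

S ≈ €391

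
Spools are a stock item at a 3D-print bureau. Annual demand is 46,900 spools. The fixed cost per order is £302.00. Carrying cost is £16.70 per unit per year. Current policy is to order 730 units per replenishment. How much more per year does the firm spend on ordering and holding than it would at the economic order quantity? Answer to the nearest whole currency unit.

EOQ = √(2DS/H) = √(2 × 46,900 × 302 / 16.7) ≈ 1302.41.
Cost at Q* = (D/Q*)S + (Q*/2)H = √(2DSH) ≈ £21,750.19.
Cost at Q = 730: (46,900/730)×302 + (730/2)×16.7 = £19,402.47 + £6,095.50 = £25,497.97.
Excess = £25,497.97 − £21,750.19 = £3,747.77.

Extra cost ≈ £3,748 per year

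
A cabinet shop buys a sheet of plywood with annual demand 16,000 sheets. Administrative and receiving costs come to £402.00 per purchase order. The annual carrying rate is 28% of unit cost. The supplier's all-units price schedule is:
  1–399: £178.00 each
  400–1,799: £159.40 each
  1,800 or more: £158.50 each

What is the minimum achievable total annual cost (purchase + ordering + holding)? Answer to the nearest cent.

TC* ≈ £2,574,361.34

Holding cost per unit per year at price C is H = 0.28·C.
Candidates are each tier's EOQ (if it falls in that tier) and each price-break quantity.
Tier 1 (£178.00): EOQ = 508.0 exceeds tier's upper bound 399, so this tier is dominated.
EOQ at £159.40 = 536.9 (feasible in tier 2): TC = 16,000×£159.40 + (16,000/536.9)×402 + (536.9/2)×0.28×£159.40 = £2,574,361.34.
EOQ at £158.50 = 538.4 < 1800, so use break Q=1800: TC = 16,000×£158.50 + (16,000/1800.0)×402 + (1800.0/2)×0.28×£158.50 = £2,579,515.33.
Lowest total cost among the candidates is at Q = 536.9.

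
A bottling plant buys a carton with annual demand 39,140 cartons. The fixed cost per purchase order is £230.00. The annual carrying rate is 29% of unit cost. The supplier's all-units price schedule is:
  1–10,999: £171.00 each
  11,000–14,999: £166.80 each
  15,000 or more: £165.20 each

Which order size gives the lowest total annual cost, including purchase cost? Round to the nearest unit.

Holding cost per unit per year at price C is H = 0.29·C.
Evaluate total cost at each tier's feasible EOQ or, if the EOQ is below the tier, at the tier's minimum quantity.
EOQ at £171.00 = 602.5 (feasible in tier 1): TC = 39,140×£171.00 + (39,140/602.5)×230 + (602.5/2)×0.29×£171.00 = £6,722,820.40.
EOQ at £166.80 = 610.1 < 11000, so use break Q=11000: TC = 39,140×£166.80 + (39,140/11000.0)×230 + (11000.0/2)×0.29×£166.80 = £6,795,416.38.
EOQ at £165.20 = 613.0 < 15000, so use break Q=15000: TC = 39,140×£165.20 + (39,140/15000.0)×230 + (15000.0/2)×0.29×£165.20 = £6,825,838.15.
Lowest total cost is £6,722,820.40 at Q = 602.5.

Q* ≈ 603 cartons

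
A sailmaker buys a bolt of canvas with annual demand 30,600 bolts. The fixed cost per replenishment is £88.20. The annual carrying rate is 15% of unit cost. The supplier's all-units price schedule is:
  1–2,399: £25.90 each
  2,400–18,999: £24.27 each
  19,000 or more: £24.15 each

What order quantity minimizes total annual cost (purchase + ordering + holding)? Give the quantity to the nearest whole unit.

Holding cost per unit per year at price C is H = 0.15·C.
For each price level, check whether its EOQ is feasible; otherwise the best quantity at that price is the breakpoint.
EOQ at £25.90 = 1178.7 (feasible in tier 1): TC = 30,600×£25.90 + (30,600/1178.7)×88.2 + (1178.7/2)×0.15×£25.90 = £797,119.37.
EOQ at £24.27 = 1217.7 < 2400, so use break Q=2400: TC = 30,600×£24.27 + (30,600/2400.0)×88.2 + (2400.0/2)×0.15×£24.27 = £748,155.15.
EOQ at £24.15 = 1220.7 < 19000, so use break Q=19000: TC = 30,600×£24.15 + (30,600/19000.0)×88.2 + (19000.0/2)×0.15×£24.15 = £773,545.80.
Lowest total cost is £748,155.15 at Q = 2400.0.

Q* ≈ 2,400 bolts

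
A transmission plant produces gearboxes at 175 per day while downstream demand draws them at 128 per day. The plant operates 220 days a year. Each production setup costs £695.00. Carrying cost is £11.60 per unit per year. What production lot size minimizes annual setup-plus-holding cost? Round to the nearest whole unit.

Annual demand D = 128 × 220 = 28,160.
Production build-up factor (1 − d/p) = 1 − 128/175 = 0.2686.
Q* = √(2DS / (H(1 − d/p))) = √(2 × 28,160 × 695 / (11.6 × 0.2686)).
= √(39,142,400 / 3.1154) ≈ 3544.580.

Q* ≈ 3,545 gearboxes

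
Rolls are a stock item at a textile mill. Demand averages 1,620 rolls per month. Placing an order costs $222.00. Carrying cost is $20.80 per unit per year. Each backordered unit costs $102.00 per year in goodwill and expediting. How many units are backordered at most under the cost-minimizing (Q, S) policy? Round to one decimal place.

S* ≈ 119.7 rolls

Annual demand D = 1,620 × 12 = 19,440.
With planned backorders, Q* = √(2DS/H) · √((H+B)/B).
√(2DS/H) = √(2 × 19,440 × 222 / 20.8) = 644.181.
√((H+B)/B) = √((20.8+102)/102) = 1.0972.
Q* ≈ 706.817.
S* = Q* · H/(H+B) = 706.817 × 20.8/122.8 ≈ 119.721.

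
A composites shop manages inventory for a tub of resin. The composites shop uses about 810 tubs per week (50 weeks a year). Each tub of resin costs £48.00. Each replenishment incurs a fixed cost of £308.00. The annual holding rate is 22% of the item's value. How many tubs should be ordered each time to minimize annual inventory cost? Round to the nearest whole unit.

Q* ≈ 1,537 tubs

Annual demand D = 810 × 50 = 40,500.
Holding cost H = 0.22 × £48.00 = £10.5600 per unit per year.
EOQ = √(2DS / H) = √(2 × 40,500 × 308 / 10.56).
= √(24,948,000 / 10.56) = √2,362,500 ≈ 1537.043.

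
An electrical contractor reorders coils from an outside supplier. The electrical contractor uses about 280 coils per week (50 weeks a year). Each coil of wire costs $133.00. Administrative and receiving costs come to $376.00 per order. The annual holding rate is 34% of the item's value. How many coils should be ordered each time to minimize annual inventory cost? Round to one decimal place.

Annual demand D = 280 × 50 = 14,000.
Holding cost H = 0.34 × $133.00 = $45.2200 per unit per year.
EOQ = √(2DS / H) = √(2 × 14,000 × 376 / 45.22).
= √(10,528,000 / 45.22) = √232,817.3375 ≈ 482.511.

Q* ≈ 482.5 coils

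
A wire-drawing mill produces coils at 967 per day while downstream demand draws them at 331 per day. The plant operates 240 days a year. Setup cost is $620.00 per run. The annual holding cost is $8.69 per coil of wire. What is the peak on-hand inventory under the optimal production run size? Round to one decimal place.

Annual demand D = 331 × 240 = 79,440.
Production build-up factor (1 − d/p) = 1 − 331/967 = 0.6577.
Q* = √(2DS / (H(1 − d/p))) = √(2 × 79,440 × 620 / (8.69 × 0.6577)).
= √(98,505,600 / 5.7154) ≈ 4151.502.
Maximum inventory = Q*(1 − d/p) = 4151.502 × 0.6577 ≈ 2730.460.

I_max ≈ 2,730.5 coils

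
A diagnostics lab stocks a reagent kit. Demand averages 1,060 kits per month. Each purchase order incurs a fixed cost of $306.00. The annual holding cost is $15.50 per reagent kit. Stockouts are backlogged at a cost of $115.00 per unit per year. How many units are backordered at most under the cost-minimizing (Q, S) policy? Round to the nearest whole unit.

Annual demand D = 1,060 × 12 = 12,720.
With planned backorders, Q* = √(2DS/H) · √((H+B)/B).
√(2DS/H) = √(2 × 12,720 × 306 / 15.5) = 708.685.
√((H+B)/B) = √((15.5+115)/115) = 1.0653.
Q* ≈ 754.935.
S* = Q* · H/(H+B) = 754.935 × 15.5/130.5 ≈ 89.667.

S* ≈ 90 kits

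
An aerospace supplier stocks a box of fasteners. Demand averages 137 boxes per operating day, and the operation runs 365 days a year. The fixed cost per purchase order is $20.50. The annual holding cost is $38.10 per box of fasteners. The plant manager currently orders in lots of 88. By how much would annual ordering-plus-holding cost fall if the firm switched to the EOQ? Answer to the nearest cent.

Annual demand D = 137 × 365 = 50,005.
EOQ = √(2DS/H) = √(2 × 50,005 × 20.5 / 38.1) ≈ 231.97.
Cost at Q* = (D/Q*)S + (Q*/2)H = √(2DSH) ≈ $8,838.15.
Cost at Q = 88: (50,005/88)×20.5 + (88/2)×38.1 = $11,648.89 + $1,676.40 = $13,325.29.
Excess = $13,325.29 − $8,838.15 = $4,487.15.

Extra cost ≈ $4,487.15 per year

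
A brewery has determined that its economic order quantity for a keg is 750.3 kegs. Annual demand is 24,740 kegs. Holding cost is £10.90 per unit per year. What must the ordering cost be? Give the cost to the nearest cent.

Invert the EOQ relation Q*² = 2DS/H.
From Q* = √(2DS/H): S = Q*²H / (2D) = 750.3² × 10.9 / (2 × 24,740) = 124.0129.

S ≈ £124.01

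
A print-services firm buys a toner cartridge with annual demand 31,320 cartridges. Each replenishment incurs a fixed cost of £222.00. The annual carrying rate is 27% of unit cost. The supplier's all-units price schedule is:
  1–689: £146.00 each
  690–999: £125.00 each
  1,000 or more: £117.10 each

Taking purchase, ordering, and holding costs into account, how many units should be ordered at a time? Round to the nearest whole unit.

Holding cost per unit per year at price C is H = 0.27·C.
Evaluate total cost at each tier's feasible EOQ or, if the EOQ is below the tier, at the tier's minimum quantity.
EOQ at £146.00 = 593.9 (feasible in tier 1): TC = 31,320×£146.00 + (31,320/593.9)×222 + (593.9/2)×0.27×£146.00 = £4,596,133.19.
EOQ at £125.00 = 641.9 < 690, so use break Q=690: TC = 31,320×£125.00 + (31,320/690.0)×222 + (690.0/2)×0.27×£125.00 = £3,936,720.62.
EOQ at £117.10 = 663.2 < 1000, so use break Q=1000: TC = 31,320×£117.10 + (31,320/1000.0)×222 + (1000.0/2)×0.27×£117.10 = £3,690,333.54.
Lowest total cost is £3,690,333.54 at Q = 1000.0.

Q* ≈ 1,000 cartridges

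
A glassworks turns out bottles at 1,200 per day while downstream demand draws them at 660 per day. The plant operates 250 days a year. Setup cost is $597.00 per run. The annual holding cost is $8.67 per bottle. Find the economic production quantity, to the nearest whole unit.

Annual demand D = 660 × 250 = 165,000.
Production build-up factor (1 − d/p) = 1 − 660/1,200 = 0.4500.
Q* = √(2DS / (H(1 − d/p))) = √(2 × 165,000 × 597 / (8.67 × 0.4500)).
= √(197,010,000 / 3.9015) ≈ 7106.051.

Q* ≈ 7,106 bottles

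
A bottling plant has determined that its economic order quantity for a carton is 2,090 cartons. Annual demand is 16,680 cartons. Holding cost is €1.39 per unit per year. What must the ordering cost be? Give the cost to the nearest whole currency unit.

S ≈ €182

Squaring Q* = √(2DS/H) gives Q*² = 2DS/H.
From Q* = √(2DS/H): S = Q*²H / (2D) = 2,090² × 1.39 / (2 × 16,680) = 182.0042.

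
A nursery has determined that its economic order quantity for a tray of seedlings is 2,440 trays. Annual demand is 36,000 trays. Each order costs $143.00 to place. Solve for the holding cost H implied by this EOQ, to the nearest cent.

Squaring Q* = √(2DS/H) gives Q*² = 2DS/H.
From Q* = √(2DS/H): H = 2DS / Q*² = 2 × 36,000 × 143 / 2,440² = 1.7294.

H ≈ $1.73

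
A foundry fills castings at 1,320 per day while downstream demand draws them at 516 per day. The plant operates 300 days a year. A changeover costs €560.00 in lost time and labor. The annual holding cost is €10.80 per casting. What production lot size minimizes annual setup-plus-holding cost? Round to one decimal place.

Q* ≈ 5,133.8 castings

Annual demand D = 516 × 300 = 154,800.
Production build-up factor (1 − d/p) = 1 − 516/1,320 = 0.6091.
Q* = √(2DS / (H(1 − d/p))) = √(2 × 154,800 × 560 / (10.8 × 0.6091)).
= √(173,376,000 / 6.5782) ≈ 5133.831.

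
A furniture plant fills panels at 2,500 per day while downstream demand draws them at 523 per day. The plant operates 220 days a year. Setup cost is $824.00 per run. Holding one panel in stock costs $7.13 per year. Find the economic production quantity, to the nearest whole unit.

Annual demand D = 523 × 220 = 115,060.
Production build-up factor (1 − d/p) = 1 − 523/2,500 = 0.7908.
Q* = √(2DS / (H(1 − d/p))) = √(2 × 115,060 × 824 / (7.13 × 0.7908)).
= √(189,618,880 / 5.6384) ≈ 5799.128.

Q* ≈ 5,799 panels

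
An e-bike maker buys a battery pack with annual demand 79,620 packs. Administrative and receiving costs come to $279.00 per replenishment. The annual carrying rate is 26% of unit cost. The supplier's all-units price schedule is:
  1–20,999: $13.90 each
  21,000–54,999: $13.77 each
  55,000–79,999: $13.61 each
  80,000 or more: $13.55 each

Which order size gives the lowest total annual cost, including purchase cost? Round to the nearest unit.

Holding cost per unit per year at price C is H = 0.26·C.
For each price level, check whether its EOQ is feasible; otherwise the best quantity at that price is the breakpoint.
EOQ at $13.90 = 3506.2 (feasible in tier 1): TC = 79,620×$13.90 + (79,620/3506.2)×279 + (3506.2/2)×0.26×$13.90 = $1,119,389.33.
EOQ at $13.77 = 3522.7 < 21000, so use break Q=21000: TC = 79,620×$13.77 + (79,620/21000.0)×279 + (21000.0/2)×0.26×$13.77 = $1,135,017.31.
EOQ at $13.61 = 3543.3 < 55000, so use break Q=55000: TC = 79,620×$13.61 + (79,620/55000.0)×279 + (55000.0/2)×0.26×$13.61 = $1,181,343.59.
EOQ at $13.55 = 3551.2 < 80000, so use break Q=80000: TC = 79,620×$13.55 + (79,620/80000.0)×279 + (80000.0/2)×0.26×$13.55 = $1,220,048.67.
Lowest total cost is $1,119,389.33 at Q = 3506.2.

Q* ≈ 3,506 packs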